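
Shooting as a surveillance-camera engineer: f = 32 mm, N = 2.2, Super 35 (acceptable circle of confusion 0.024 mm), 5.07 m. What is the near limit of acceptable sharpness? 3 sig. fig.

4.02 m

Hyperfocal distance H = f²/(N·c) + f = 32²/(2.2 × 0.024) + 32 = 1024/0.0528 + 32 ≈ 19425.9 mm ≈ 19.43 m.
Near limit Dn = s·(H − f)/(H + s − 2f) = 5070 × (19425.9 − 32) / (19425.9 + 5070 − 2 × 32) = 5070 × 19393.9 / 24431.9 ≈ 4024.5 mm ≈ 4.02 m.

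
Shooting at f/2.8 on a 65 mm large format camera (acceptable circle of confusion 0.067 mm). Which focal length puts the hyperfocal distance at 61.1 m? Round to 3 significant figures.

107 mm

From H = f²/(N·c) + f, with f ≪ H: f ≈ √(H·N·c) = √(61100 × 2.8 × 0.067) = √11462 ≈ 107.1 mm.
The +f correction barely moves this — solving exactly, f² + N·c·f − N·c·H = 0 ⇒ f = (−N·c + √((N·c)² + 4·N·c·H))/2 = (−0.1876 + √45849)/2 ≈ 106.97 mm, so f ≈ 107 mm.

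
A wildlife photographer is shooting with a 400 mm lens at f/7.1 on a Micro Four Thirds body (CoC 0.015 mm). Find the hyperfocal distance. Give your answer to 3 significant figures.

1500 m

Hyperfocal distance H = f²/(N·c) + f = 400²/(7.1 × 0.015) + 400 = 160000/0.1065 + 400 ≈ 1502747.4 mm ≈ 1500 m.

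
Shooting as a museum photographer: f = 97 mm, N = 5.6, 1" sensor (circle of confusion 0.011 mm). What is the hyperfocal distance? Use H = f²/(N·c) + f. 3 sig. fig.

153 m

Hyperfocal distance H = f²/(N·c) + f = 97²/(5.6 × 0.011) + 97 = 9409/0.0616 + 97 ≈ 152840.5 mm ≈ 153 m.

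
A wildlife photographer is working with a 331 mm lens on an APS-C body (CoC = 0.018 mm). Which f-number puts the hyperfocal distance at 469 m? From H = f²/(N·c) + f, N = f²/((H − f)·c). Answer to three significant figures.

Rearrange H = f²/(N·c) + f for N: N = f² / ((H − f)·c).
N = 331² / ((469000 − 331) × 0.018) = 109561 / 8436 ≈ 13.

f/13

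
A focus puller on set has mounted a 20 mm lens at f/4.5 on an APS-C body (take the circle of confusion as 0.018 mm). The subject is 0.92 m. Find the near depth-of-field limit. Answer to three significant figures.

Hyperfocal distance H = f²/(N·c) + f = 20²/(4.5 × 0.018) + 20 = 400/0.081 + 20 ≈ 4958.3 mm ≈ 4.958 m.
Near limit Dn = s·(H − f)/(H + s − 2f) = 920 × (4958.3 − 20) / (4958.3 + 920 − 2 × 20) = 920 × 4938.3 / 5838.3 ≈ 778.18 mm ≈ 0.778 m.

0.778 m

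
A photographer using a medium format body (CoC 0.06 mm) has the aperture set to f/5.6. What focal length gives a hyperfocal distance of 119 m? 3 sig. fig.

From H = f²/(N·c) + f, with f ≪ H: f ≈ √(H·N·c) = √(119000 × 5.6 × 0.06) = √39984 ≈ 200.0 mm.
The +f correction barely moves this — solving exactly, f² + N·c·f − N·c·H = 0 ⇒ f = (−N·c + √((N·c)² + 4·N·c·H))/2 = (−0.336 + √159936)/2 ≈ 199.79 mm, so f ≈ 200 mm.

200 mm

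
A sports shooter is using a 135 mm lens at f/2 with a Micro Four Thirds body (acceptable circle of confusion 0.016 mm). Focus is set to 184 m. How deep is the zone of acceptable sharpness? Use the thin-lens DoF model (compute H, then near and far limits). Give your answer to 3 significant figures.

133 m

Hyperfocal distance H = f²/(N·c) + f = 135²/(2 × 0.016) + 135 = 18225/0.032 + 135 ≈ 569666.2 mm ≈ 569.7 m.
Near limit Dn = s·(H − f)/(H + s − 2f) = 184000 × (569666.2 − 135) / (569666.2 + 184000 − 2 × 135) = 184000 × 569531.2 / 753396.2 ≈ 139095 mm.
Far limit Df = s·(H − f)/(H − s) = 184000 × (569666.2 − 135) / (569666.2 − 184000) = 184000 × 569531.2 / 385666.2 ≈ 271721 mm.
Depth of field = Df − Dn = 271721 − 139095 ≈ 132626 mm ≈ 133 m.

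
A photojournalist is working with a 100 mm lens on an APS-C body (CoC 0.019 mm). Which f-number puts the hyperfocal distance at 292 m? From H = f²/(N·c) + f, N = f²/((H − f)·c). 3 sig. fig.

Rearrange H = f²/(N·c) + f for N: N = f² / ((H − f)·c).
N = 100² / ((292000 − 100) × 0.019) = 10000 / 5546 ≈ 1.80.

f/1.80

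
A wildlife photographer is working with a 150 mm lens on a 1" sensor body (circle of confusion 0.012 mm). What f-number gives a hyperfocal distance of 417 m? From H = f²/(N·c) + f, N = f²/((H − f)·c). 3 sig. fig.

f/4.50

Rearrange H = f²/(N·c) + f for N: N = f² / ((H − f)·c).
N = 150² / ((417000 − 150) × 0.012) = 22500 / 5002 ≈ 4.50.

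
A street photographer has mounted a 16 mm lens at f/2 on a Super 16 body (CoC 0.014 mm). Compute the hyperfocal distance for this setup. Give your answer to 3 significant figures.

Hyperfocal distance H = f²/(N·c) + f = 16²/(2 × 0.014) + 16 = 256/0.028 + 16 ≈ 9158.9 mm ≈ 9.16 m.

9.16 m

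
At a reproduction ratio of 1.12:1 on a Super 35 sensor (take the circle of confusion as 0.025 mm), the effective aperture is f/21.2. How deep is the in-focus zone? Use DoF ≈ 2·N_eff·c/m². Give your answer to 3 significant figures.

0.845 mm

At magnification m, DoF ≈ 2·N_eff·c/m² = 2 × 21.2 × 0.025 / 1.12² = 1.06 / 1.254 ≈ 0.845 mm.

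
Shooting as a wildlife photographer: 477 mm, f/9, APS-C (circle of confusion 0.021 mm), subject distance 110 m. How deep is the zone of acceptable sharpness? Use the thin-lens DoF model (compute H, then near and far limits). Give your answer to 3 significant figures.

20.2 m

Hyperfocal distance H = f²/(N·c) + f = 477²/(9 × 0.021) + 477 = 227529/0.189 + 477 ≈ 1204334.1 mm ≈ 1204 m.
Near limit Dn = s·(H − f)/(H + s − 2f) = 110000 × (1204334.1 − 477) / (1204334.1 + 110000 − 2 × 477) = 110000 × 1203857.1 / 1313380.1 ≈ 100827 mm.
Far limit Df = s·(H − f)/(H − s) = 110000 × (1204334.1 − 477) / (1204334.1 − 110000) = 110000 × 1203857.1 / 1094334.1 ≈ 121009 mm.
Depth of field = Df − Dn = 121009 − 100827 ≈ 20182 mm ≈ 20.2 m.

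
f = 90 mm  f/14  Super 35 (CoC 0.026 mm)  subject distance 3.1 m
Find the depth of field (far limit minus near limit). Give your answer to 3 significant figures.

Hyperfocal distance H = f²/(N·c) + f = 90²/(14 × 0.026) + 90 = 8100/0.364 + 90 ≈ 22342.7 mm ≈ 22.34 m.
Near limit Dn = s·(H − f)/(H + s − 2f) = 3100 × (22342.7 − 90) / (22342.7 + 3100 − 2 × 90) = 3100 × 22252.7 / 25262.7 ≈ 2730.64 mm.
Far limit Df = s·(H − f)/(H − s) = 3100 × (22342.7 − 90) / (22342.7 − 3100) = 3100 × 22252.7 / 19242.7 ≈ 3584.91 mm.
Depth of field = Df − Dn = 3584.91 − 2730.64 ≈ 854.27 mm ≈ 0.854 m.

0.854 m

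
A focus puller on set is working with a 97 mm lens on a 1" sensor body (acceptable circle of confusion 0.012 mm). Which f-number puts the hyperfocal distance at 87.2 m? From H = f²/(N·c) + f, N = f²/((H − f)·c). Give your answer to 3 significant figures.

Rearrange H = f²/(N·c) + f for N: N = f² / ((H − f)·c).
N = 97² / ((87200 − 97) × 0.012) = 9409 / 1045 ≈ 9.

f/9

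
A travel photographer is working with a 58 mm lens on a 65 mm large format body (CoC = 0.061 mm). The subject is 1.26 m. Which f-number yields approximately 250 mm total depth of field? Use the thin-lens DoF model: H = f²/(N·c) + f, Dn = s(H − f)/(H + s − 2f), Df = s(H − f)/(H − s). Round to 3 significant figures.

Write h = H − f = f²/(N·c). The thin-lens limits are Dn = s·h/(h + (s−f)) and Df = s·h/(h − (s−f)), so DoF = Df − Dn = 2·s·(s−f)·h / (h² − (s−f)²).
That is a quadratic in h: DoF·h² − 2·s·(s−f)·h − DoF·(s−f)² = 0 ⇒ h = (s−f)·(s + √(s² + DoF²)) / DoF = 1202 × (1260 + √(1260² + 250²)) / 250 = 1202 × (1260 + 1284.56) / 250 ≈ 12234 mm.
Then N = f²/(c·h) = 58² / (0.061 × 12234) = 3364 / 746.29 ≈ 4.51.

f/4.51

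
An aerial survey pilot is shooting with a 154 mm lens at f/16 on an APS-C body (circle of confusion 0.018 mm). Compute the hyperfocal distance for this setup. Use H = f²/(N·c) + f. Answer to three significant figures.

82.5 m

Hyperfocal distance H = f²/(N·c) + f = 154²/(16 × 0.018) + 154 = 23716/0.288 + 154 ≈ 82501.2 mm ≈ 82.5 m.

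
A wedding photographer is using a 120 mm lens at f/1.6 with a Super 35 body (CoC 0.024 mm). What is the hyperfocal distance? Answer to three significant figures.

375 m

Hyperfocal distance H = f²/(N·c) + f = 120²/(1.6 × 0.024) + 120 = 14400/0.0384 + 120 ≈ 375120.0 mm ≈ 375 m.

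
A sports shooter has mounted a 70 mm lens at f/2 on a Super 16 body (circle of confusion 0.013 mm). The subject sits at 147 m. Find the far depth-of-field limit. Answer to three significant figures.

Hyperfocal distance H = f²/(N·c) + f = 70²/(2 × 0.013) + 70 = 4900/0.026 + 70 ≈ 188531.5 mm ≈ 188.5 m.
Far limit Df = s·(H − f)/(H − s) = 147000 × (188531.5 − 70) / (188531.5 − 147000) = 147000 × 188461.5 / 41531.5 ≈ 667056 mm ≈ 667 m.

667 m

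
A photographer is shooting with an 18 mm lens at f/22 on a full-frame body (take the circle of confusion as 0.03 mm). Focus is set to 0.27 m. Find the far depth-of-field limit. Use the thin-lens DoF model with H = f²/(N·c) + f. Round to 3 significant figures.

Hyperfocal distance H = f²/(N·c) + f = 18²/(22 × 0.03) + 18 = 324/0.66 + 18 ≈ 508.9 mm ≈ 0.509 m.
Far limit Df = s·(H − f)/(H − s) = 270 × (508.9 − 18) / (508.9 − 270) = 270 × 490.9 / 238.9 ≈ 554.79 mm ≈ 0.555 m.

0.555 m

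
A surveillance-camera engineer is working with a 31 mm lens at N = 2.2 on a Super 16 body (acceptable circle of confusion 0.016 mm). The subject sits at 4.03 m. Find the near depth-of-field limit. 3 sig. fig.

Hyperfocal distance H = f²/(N·c) + f = 31²/(2.2 × 0.016) + 31 = 961/0.0352 + 31 ≈ 27332.1 mm ≈ 27.33 m.
Near limit Dn = s·(H − f)/(H + s − 2f) = 4030 × (27332.1 − 31) / (27332.1 + 4030 − 2 × 31) = 4030 × 27301.1 / 31300.1 ≈ 3515.1 mm ≈ 3.52 m.

3.52 m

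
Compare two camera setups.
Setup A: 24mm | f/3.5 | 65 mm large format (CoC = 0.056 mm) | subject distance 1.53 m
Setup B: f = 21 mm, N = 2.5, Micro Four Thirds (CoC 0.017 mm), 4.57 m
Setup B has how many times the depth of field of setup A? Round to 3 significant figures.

Setup A: H = 24²/(3.5×0.056) + 24 ≈ 2962.8 mm; DoF = Df − Dn = 3138.2 − 1011.6 ≈ 2126.6 mm.
Setup B: H = 21²/(2.5×0.017) + 21 ≈ 10397.5 mm; DoF = Df − Dn = 8137.4 − 3177.2 ≈ 4960.2 mm.
Ratio = 4960.2 / 2126.6 ≈ 2.33.

2.33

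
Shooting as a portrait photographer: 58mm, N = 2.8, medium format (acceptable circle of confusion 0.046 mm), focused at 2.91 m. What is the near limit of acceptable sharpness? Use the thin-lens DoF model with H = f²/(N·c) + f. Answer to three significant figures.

Hyperfocal distance H = f²/(N·c) + f = 58²/(2.8 × 0.046) + 58 = 3364/0.1288 + 58 ≈ 26176.0 mm ≈ 26.18 m.
Near limit Dn = s·(H − f)/(H + s − 2f) = 2910 × (26176.0 − 58) / (26176.0 + 2910 − 2 × 58) = 2910 × 26118.0 / 28970.0 ≈ 2623.5 mm ≈ 2.62 m.

2.62 m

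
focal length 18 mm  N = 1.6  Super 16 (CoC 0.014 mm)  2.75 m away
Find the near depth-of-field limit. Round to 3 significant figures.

2.31 m

Hyperfocal distance H = f²/(N·c) + f = 18²/(1.6 × 0.014) + 18 = 324/0.0224 + 18 ≈ 14482.3 mm ≈ 14.48 m.
Near limit Dn = s·(H − f)/(H + s − 2f) = 2750 × (14482.3 − 18) / (14482.3 + 2750 − 2 × 18) = 2750 × 14464.3 / 17196.3 ≈ 2313.1 mm ≈ 2.31 m.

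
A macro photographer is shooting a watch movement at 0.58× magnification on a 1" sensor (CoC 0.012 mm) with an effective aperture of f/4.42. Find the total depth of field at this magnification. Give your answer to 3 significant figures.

0.315 mm

At magnification m, DoF ≈ 2·N_eff·c/m² = 2 × 4.42 × 0.012 / 0.58² = 0.1061 / 0.3364 ≈ 0.315 mm.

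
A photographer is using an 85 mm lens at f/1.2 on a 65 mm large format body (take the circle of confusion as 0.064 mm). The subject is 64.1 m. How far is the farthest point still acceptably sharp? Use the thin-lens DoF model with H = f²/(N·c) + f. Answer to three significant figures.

Hyperfocal distance H = f²/(N·c) + f = 85²/(1.2 × 0.064) + 85 = 7225/0.0768 + 85 ≈ 94160.5 mm ≈ 94.16 m.
Far limit Df = s·(H − f)/(H − s) = 64100 × (94160.5 − 85) / (94160.5 − 64100) = 64100 × 94075.5 / 30060.5 ≈ 200603 mm ≈ 201 m.

201 m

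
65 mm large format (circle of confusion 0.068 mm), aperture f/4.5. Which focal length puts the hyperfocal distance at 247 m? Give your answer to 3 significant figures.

275 mm

From H = f²/(N·c) + f, with f ≪ H: f ≈ √(H·N·c) = √(247000 × 4.5 × 0.068) = √75582 ≈ 274.9 mm.
The +f correction barely moves this — solving exactly, f² + N·c·f − N·c·H = 0 ⇒ f = (−N·c + √((N·c)² + 4·N·c·H))/2 = (−0.306 + √302328)/2 ≈ 274.77 mm, so f ≈ 275 mm.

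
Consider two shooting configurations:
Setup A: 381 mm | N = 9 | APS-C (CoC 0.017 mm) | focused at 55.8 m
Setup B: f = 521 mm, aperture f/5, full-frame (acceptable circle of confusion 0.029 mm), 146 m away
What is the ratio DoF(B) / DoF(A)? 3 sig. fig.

Setup A: H = 381²/(9×0.017) + 381 ≈ 949145.7 mm; DoF = Df − Dn = 59261.6 − 52720.5 ≈ 6541.1 mm.
Setup B: H = 521²/(5×0.029) + 521 ≈ 1872527.9 mm; DoF = Df − Dn = 158302 − 135472 ≈ 22830 mm.
Ratio = 22830 / 6541.1 ≈ 3.49.

3.49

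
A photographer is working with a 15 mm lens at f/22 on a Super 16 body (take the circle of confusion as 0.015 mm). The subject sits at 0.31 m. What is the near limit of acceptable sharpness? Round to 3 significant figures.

216 mm

Hyperfocal distance H = f²/(N·c) + f = 15²/(22 × 0.015) + 15 = 225/0.33 + 15 ≈ 696.8 mm ≈ 0.697 m.
Near limit Dn = s·(H − f)/(H + s − 2f) = 310 × (696.8 − 15) / (696.8 + 310 − 2 × 15) = 310 × 681.8 / 976.8 ≈ 216.38 mm.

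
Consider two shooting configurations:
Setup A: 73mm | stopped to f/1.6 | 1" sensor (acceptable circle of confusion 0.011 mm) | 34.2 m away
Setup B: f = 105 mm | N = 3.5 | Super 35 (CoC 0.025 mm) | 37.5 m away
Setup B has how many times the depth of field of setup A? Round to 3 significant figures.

Setup A: H = 73²/(1.6×0.011) + 73 ≈ 302857.1 mm; DoF = Df − Dn = 38544.4 − 30735.8 ≈ 7808.6 mm.
Setup B: H = 105²/(3.5×0.025) + 105 ≈ 126105.0 mm; DoF = Df − Dn = 53327 − 28918 ≈ 24409 mm.
Ratio = 24409 / 7808.6 ≈ 3.13.

3.13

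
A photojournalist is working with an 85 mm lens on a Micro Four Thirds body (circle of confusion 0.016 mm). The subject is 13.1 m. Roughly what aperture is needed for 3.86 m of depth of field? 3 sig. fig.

Write h = H − f = f²/(N·c). The thin-lens limits are Dn = s·h/(h + (s−f)) and Df = s·h/(h − (s−f)), so DoF = Df − Dn = 2·s·(s−f)·h / (h² − (s−f)²).
That is a quadratic in h: DoF·h² − 2·s·(s−f)·h − DoF·(s−f)² = 0 ⇒ h = (s−f)·(s + √(s² + DoF²)) / DoF = 13015 × (13100 + √(13100² + 3860²)) / 3860 = 13015 × (13100 + 13656.9) / 3860 ≈ 90218 mm.
Then N = f²/(c·h) = 85² / (0.016 × 90218) = 7225 / 1443.5 ≈ 5.01.

f/5.01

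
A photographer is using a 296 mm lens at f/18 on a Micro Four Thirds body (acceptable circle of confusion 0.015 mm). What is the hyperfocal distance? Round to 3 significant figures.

325 m

Hyperfocal distance H = f²/(N·c) + f = 296²/(18 × 0.015) + 296 = 87616/0.27 + 296 ≈ 324799.7 mm ≈ 325 m.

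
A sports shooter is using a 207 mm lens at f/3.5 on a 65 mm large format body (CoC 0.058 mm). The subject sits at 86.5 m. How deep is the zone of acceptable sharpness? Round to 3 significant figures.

84.9 m

Hyperfocal distance H = f²/(N·c) + f = 207²/(3.5 × 0.058) + 207 = 42849/0.203 + 207 ≈ 211285.8 mm ≈ 211.3 m.
Near limit Dn = s·(H − f)/(H + s − 2f) = 86500 × (211285.8 − 207) / (211285.8 + 86500 − 2 × 207) = 86500 × 211078.8 / 297371.8 ≈ 61399 mm.
Far limit Df = s·(H − f)/(H − s) = 86500 × (211285.8 − 207) / (211285.8 − 86500) = 86500 × 211078.8 / 124785.8 ≈ 146317 mm.
Depth of field = Df − Dn = 146317 − 61399 ≈ 84918 mm ≈ 84.9 m.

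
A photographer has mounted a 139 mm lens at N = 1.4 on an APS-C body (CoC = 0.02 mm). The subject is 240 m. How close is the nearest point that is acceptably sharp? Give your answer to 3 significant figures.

Hyperfocal distance H = f²/(N·c) + f = 139²/(1.4 × 0.02) + 139 = 19321/0.028 + 139 ≈ 690174.7 mm ≈ 690.2 m.
Near limit Dn = s·(H − f)/(H + s − 2f) = 240000 × (690174.7 − 139) / (690174.7 + 240000 − 2 × 139) = 240000 × 690035.7 / 929896.7 ≈ 178094 mm ≈ 178 m.

178 m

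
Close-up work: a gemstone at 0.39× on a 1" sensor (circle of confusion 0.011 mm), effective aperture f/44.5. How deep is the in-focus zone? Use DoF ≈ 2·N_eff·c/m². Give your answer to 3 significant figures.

6.44 mm

At magnification m, DoF ≈ 2·N_eff·c/m² = 2 × 44.5 × 0.011 / 0.39² = 0.979 / 0.1521 ≈ 6.44 mm.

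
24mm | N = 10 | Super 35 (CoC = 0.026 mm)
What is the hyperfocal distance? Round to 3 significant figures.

2.24 m

Hyperfocal distance H = f²/(N·c) + f = 24²/(10 × 0.026) + 24 = 576/0.26 + 24 ≈ 2239.4 mm ≈ 2.24 m.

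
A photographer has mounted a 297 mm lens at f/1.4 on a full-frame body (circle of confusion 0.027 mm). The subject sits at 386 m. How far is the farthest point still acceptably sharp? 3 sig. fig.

462 m

Hyperfocal distance H = f²/(N·c) + f = 297²/(1.4 × 0.027) + 297 = 88209/0.0378 + 297 ≈ 2333868.4 mm ≈ 2334 m.
Far limit Df = s·(H − f)/(H − s) = 386000 × (2333868.4 − 297) / (2333868.4 − 386000) = 386000 × 2333571.4 / 1947868.4 ≈ 462433 mm ≈ 462 m.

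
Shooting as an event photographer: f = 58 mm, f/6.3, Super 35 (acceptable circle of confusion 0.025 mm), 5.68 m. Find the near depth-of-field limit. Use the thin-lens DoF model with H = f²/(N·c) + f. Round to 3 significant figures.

Hyperfocal distance H = f²/(N·c) + f = 58²/(6.3 × 0.025) + 58 = 3364/0.1575 + 58 ≈ 21416.7 mm ≈ 21.42 m.
Near limit Dn = s·(H − f)/(H + s − 2f) = 5680 × (21416.7 − 58) / (21416.7 + 5680 − 2 × 58) = 5680 × 21358.7 / 26980.7 ≈ 4496.5 mm ≈ 4.50 m.

4.50 m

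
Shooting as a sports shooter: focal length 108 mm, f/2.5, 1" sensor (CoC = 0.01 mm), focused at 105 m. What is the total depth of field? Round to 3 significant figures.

49.7 m

Hyperfocal distance H = f²/(N·c) + f = 108²/(2.5 × 0.01) + 108 = 11664/0.025 + 108 ≈ 466668.0 mm ≈ 466.7 m.
Near limit Dn = s·(H − f)/(H + s − 2f) = 105000 × (466668.0 − 108) / (466668.0 + 105000 − 2 × 108) = 105000 × 466560.0 / 571452.0 ≈ 85727 mm.
Far limit Df = s·(H − f)/(H − s) = 105000 × (466668.0 − 108) / (466668.0 − 105000) = 105000 × 466560.0 / 361668.0 ≈ 135452 mm.
Depth of field = Df − Dn = 135452 − 85727 ≈ 49725 mm ≈ 49.7 m.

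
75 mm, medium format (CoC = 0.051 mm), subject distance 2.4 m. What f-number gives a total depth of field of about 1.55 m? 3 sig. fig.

Write h = H − f = f²/(N·c). The thin-lens limits are Dn = s·h/(h + (s−f)) and Df = s·h/(h − (s−f)), so DoF = Df − Dn = 2·s·(s−f)·h / (h² − (s−f)²).
That is a quadratic in h: DoF·h² − 2·s·(s−f)·h − DoF·(s−f)² = 0 ⇒ h = (s−f)·(s + √(s² + DoF²)) / DoF = 2325 × (2400 + √(2400² + 1550²)) / 1550 = 2325 × (2400 + 2857.01) / 1550 ≈ 7885.5 mm.
Then N = f²/(c·h) = 75² / (0.051 × 7885.5) = 5625 / 402.16 ≈ 14.

f/14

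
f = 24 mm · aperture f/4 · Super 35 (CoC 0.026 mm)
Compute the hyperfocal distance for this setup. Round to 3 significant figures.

5.56 m

Hyperfocal distance H = f²/(N·c) + f = 24²/(4 × 0.026) + 24 = 576/0.104 + 24 ≈ 5562.5 mm ≈ 5.56 m.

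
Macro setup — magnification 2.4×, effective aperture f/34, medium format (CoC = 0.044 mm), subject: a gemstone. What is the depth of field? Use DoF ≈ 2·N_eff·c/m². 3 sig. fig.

At magnification m, DoF ≈ 2·N_eff·c/m² = 2 × 34 × 0.044 / 2.4² = 2.992 / 5.76 ≈ 0.519 mm.

0.519 mm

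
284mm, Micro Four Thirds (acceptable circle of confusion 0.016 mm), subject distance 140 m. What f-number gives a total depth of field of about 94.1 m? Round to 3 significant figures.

f/11

Write h = H − f = f²/(N·c). The thin-lens limits are Dn = s·h/(h + (s−f)) and Df = s·h/(h − (s−f)), so DoF = Df − Dn = 2·s·(s−f)·h / (h² − (s−f)²).
That is a quadratic in h: DoF·h² − 2·s·(s−f)·h − DoF·(s−f)² = 0 ⇒ h = (s−f)·(s + √(s² + DoF²)) / DoF = 139716 × (140000 + √(140000² + 94100²)) / 94100 = 139716 × (140000 + 168686) / 94100 ≈ 458324 mm.
Then N = f²/(c·h) = 284² / (0.016 × 458324) = 80656 / 7333.2 ≈ 11.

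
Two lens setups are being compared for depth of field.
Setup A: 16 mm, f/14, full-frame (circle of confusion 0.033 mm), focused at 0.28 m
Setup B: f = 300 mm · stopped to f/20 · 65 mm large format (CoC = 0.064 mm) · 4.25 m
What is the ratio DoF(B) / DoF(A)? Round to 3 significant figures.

Setup A: H = 16²/(14×0.033) + 16 ≈ 570.1 mm; DoF = Df − Dn = 534.80 − 189.65 ≈ 345.15 mm.
Setup B: H = 300²/(20×0.064) + 300 ≈ 70612.5 mm; DoF = Df − Dn = 4502.97 − 4023.94 ≈ 479.03 mm.
Ratio = 479.03 / 345.15 ≈ 1.39.

1.39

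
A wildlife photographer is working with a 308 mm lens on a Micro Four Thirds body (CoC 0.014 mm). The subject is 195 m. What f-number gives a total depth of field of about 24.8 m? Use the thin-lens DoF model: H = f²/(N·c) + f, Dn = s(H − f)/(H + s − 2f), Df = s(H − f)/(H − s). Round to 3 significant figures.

Write h = H − f = f²/(N·c). The thin-lens limits are Dn = s·h/(h + (s−f)) and Df = s·h/(h − (s−f)), so DoF = Df − Dn = 2·s·(s−f)·h / (h² − (s−f)²).
That is a quadratic in h: DoF·h² − 2·s·(s−f)·h − DoF·(s−f)² = 0 ⇒ h = (s−f)·(s + √(s² + DoF²)) / DoF = 194692 × (195000 + √(195000² + 24800²)) / 24800 = 194692 × (195000 + 196571) / 24800 ≈ 3074019 mm.
Then N = f²/(c·h) = 308² / (0.014 × 3074019) = 94864 / 43036 ≈ 2.20.

f/2.20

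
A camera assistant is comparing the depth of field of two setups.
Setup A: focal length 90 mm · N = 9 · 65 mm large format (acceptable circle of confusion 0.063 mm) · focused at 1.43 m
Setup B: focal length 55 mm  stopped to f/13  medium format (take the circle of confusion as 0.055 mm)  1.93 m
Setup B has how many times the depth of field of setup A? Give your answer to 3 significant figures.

Setup A: H = 90²/(9×0.063) + 90 ≈ 14375.7 mm; DoF = Df − Dn = 1578.02 − 1307.37 ≈ 270.65 mm.
Setup B: H = 55²/(13×0.055) + 55 ≈ 4285.8 mm; DoF = Df − Dn = 3466.1 − 1337.3 ≈ 2128.8 mm.
Ratio = 2128.8 / 270.65 ≈ 7.87.

7.87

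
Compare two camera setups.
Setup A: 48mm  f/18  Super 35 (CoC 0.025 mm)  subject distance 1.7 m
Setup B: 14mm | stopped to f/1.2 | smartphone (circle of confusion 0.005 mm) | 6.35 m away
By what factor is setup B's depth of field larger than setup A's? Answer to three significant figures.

2.09

Setup A: H = 48²/(18×0.025) + 48 ≈ 5168.0 mm; DoF = Df − Dn = 2509.8 − 1285.3 ≈ 1224.5 mm.
Setup B: H = 14²/(1.2×0.005) + 14 ≈ 32680.7 mm; DoF = Df − Dn = 7878.0 − 5318.4 ≈ 2559.6 mm.
Ratio = 2559.6 / 1224.5 ≈ 2.09.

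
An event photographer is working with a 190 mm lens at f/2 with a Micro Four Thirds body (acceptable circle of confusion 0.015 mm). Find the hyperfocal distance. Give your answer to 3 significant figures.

Hyperfocal distance H = f²/(N·c) + f = 190²/(2 × 0.015) + 190 = 36100/0.03 + 190 ≈ 1203523.3 mm ≈ 1200 m.

1200 m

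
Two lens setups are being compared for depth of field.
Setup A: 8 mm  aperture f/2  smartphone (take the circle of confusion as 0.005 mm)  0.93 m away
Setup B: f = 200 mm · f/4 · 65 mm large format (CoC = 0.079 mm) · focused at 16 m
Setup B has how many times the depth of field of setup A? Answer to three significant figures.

14.8

Setup A: H = 8²/(2×0.005) + 8 ≈ 6408.0 mm; DoF = Df − Dn = 1086.53 − 812.89 ≈ 273.64 mm.
Setup B: H = 200²/(4×0.079) + 200 ≈ 126782.3 mm; DoF = Df − Dn = 18282.0 − 14224.5 ≈ 4057.5 mm.
Ratio = 4057.5 / 273.64 ≈ 14.8.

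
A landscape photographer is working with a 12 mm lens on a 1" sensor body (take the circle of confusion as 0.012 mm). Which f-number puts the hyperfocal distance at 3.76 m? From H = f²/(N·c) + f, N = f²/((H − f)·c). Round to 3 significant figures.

Rearrange H = f²/(N·c) + f for N: N = f² / ((H − f)·c).
N = 12² / ((3760 − 12) × 0.012) = 144 / 44.98 ≈ 3.20.

f/3.20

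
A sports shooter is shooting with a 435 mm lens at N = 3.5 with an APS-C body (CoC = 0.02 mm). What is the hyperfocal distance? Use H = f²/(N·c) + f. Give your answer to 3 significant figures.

Hyperfocal distance H = f²/(N·c) + f = 435²/(3.5 × 0.02) + 435 = 189225/0.07 + 435 ≈ 2703649.3 mm ≈ 2700 m.

2700 m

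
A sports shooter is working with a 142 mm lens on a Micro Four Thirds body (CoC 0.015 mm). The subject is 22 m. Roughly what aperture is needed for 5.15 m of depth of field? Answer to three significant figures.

f/7.10

Write h = H − f = f²/(N·c). The thin-lens limits are Dn = s·h/(h + (s−f)) and Df = s·h/(h − (s−f)), so DoF = Df − Dn = 2·s·(s−f)·h / (h² − (s−f)²).
That is a quadratic in h: DoF·h² − 2·s·(s−f)·h − DoF·(s−f)² = 0 ⇒ h = (s−f)·(s + √(s² + DoF²)) / DoF = 21858 × (22000 + √(22000² + 5150²)) / 5150 = 21858 × (22000 + 22594.7) / 5150 ≈ 189272 mm.
Then N = f²/(c·h) = 142² / (0.015 × 189272) = 20164 / 2839.1 ≈ 7.10.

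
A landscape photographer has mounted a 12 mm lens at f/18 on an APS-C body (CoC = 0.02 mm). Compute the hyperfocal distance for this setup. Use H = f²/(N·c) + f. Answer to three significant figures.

Hyperfocal distance H = f²/(N·c) + f = 12²/(18 × 0.02) + 12 = 144/0.36 + 12 ≈ 412.0 mm ≈ 0.412 m.

412 mm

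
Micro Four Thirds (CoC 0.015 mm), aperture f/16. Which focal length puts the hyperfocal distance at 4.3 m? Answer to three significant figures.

32.0 mm

From H = f²/(N·c) + f, with f ≪ H: f ≈ √(H·N·c) = √(4300 × 16 × 0.015) = √1032.0 ≈ 32.12 mm.
Exact: f² + N·c·f − N·c·H = 0 ⇒ f = (−N·c + √((N·c)² + 4·N·c·H))/2 = (−0.24 + √4128.1)/2 ≈ 32.005 mm ≈ 32.0 mm.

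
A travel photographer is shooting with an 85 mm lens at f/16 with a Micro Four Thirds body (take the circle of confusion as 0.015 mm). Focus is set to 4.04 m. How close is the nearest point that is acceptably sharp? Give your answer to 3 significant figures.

Hyperfocal distance H = f²/(N·c) + f = 85²/(16 × 0.015) + 85 = 7225/0.24 + 85 ≈ 30189.2 mm ≈ 30.19 m.
Near limit Dn = s·(H − f)/(H + s − 2f) = 4040 × (30189.2 − 85) / (30189.2 + 4040 − 2 × 85) = 4040 × 30104.2 / 34059.2 ≈ 3570.9 mm ≈ 3.57 m.

3.57 m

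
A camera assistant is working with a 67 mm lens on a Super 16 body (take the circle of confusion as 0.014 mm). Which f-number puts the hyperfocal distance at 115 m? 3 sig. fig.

f/2.79

Rearrange H = f²/(N·c) + f for N: N = f² / ((H − f)·c).
N = 67² / ((115000 − 67) × 0.014) = 4489 / 1609 ≈ 2.79.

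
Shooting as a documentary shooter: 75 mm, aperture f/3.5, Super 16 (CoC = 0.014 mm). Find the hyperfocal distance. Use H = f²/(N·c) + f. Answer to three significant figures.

Hyperfocal distance H = f²/(N·c) + f = 75²/(3.5 × 0.014) + 75 = 5625/0.049 + 75 ≈ 114870.9 mm ≈ 115 m.

115 m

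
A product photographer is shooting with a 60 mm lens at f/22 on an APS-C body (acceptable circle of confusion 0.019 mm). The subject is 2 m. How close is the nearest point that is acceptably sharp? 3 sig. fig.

Hyperfocal distance H = f²/(N·c) + f = 60²/(22 × 0.019) + 60 = 3600/0.418 + 60 ≈ 8672.4 mm ≈ 8.672 m.
Near limit Dn = s·(H − f)/(H + s − 2f) = 2000 × (8672.4 − 60) / (8672.4 + 2000 − 2 × 60) = 2000 × 8612.4 / 10552.4 ≈ 1632.3 mm ≈ 1.63 m.

1.63 m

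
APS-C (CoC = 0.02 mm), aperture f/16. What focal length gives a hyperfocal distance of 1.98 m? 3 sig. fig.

25.0 mm

From H = f²/(N·c) + f, with f ≪ H: f ≈ √(H·N·c) = √(1980 × 16 × 0.02) = √633.60 ≈ 25.17 mm.
Exact: f² + N·c·f − N·c·H = 0 ⇒ f = (−N·c + √((N·c)² + 4·N·c·H))/2 = (−0.32 + √2534.5)/2 ≈ 25.012 mm ≈ 25.0 mm.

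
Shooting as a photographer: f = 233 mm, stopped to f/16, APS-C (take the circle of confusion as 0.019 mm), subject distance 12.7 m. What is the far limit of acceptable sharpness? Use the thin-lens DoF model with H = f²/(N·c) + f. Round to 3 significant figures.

13.7 m

Hyperfocal distance H = f²/(N·c) + f = 233²/(16 × 0.019) + 233 = 54289/0.304 + 233 ≈ 178815.2 mm ≈ 178.8 m.
Far limit Df = s·(H − f)/(H − s) = 12700 × (178815.2 − 233) / (178815.2 − 12700) = 12700 × 178582.2 / 166115.2 ≈ 13653 mm ≈ 13.7 m.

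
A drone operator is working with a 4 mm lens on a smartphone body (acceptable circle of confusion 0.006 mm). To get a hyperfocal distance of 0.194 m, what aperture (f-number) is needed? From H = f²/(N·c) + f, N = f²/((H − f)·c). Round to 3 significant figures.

f/14

Rearrange H = f²/(N·c) + f for N: N = f² / ((H − f)·c).
N = 4² / ((194 − 4) × 0.006) = 16 / 1.140 ≈ 14.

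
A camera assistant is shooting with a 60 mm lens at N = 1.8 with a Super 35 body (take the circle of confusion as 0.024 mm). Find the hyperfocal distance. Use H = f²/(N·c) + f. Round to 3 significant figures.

83.4 m

Hyperfocal distance H = f²/(N·c) + f = 60²/(1.8 × 0.024) + 60 = 3600/0.0432 + 60 ≈ 83393.3 mm ≈ 83.4 m.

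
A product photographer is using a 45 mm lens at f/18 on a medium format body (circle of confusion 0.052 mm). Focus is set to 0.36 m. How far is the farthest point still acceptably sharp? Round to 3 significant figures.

421 mm

Hyperfocal distance H = f²/(N·c) + f = 45²/(18 × 0.052) + 45 = 2025/0.936 + 45 ≈ 2208.5 mm ≈ 2.208 m.
Far limit Df = s·(H − f)/(H − s) = 360 × (2208.5 − 45) / (2208.5 − 360) = 360 × 2163.5 / 1848.5 ≈ 421.35 mm.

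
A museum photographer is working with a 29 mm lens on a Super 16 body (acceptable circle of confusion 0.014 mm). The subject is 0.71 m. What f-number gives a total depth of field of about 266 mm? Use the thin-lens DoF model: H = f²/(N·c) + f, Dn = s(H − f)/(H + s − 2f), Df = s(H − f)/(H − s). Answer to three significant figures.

f/16

Write h = H − f = f²/(N·c). The thin-lens limits are Dn = s·h/(h + (s−f)) and Df = s·h/(h − (s−f)), so DoF = Df − Dn = 2·s·(s−f)·h / (h² − (s−f)²).
That is a quadratic in h: DoF·h² − 2·s·(s−f)·h − DoF·(s−f)² = 0 ⇒ h = (s−f)·(s + √(s² + DoF²)) / DoF = 681 × (710 + √(710² + 266²)) / 266 = 681 × (710 + 758.193) / 266 ≈ 3758.8 mm.
Then N = f²/(c·h) = 29² / (0.014 × 3758.8) = 841 / 52.623 ≈ 16.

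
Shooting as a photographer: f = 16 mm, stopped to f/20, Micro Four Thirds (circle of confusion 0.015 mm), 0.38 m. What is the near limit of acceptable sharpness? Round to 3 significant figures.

266 mm

Hyperfocal distance H = f²/(N·c) + f = 16²/(20 × 0.015) + 16 = 256/0.3 + 16 ≈ 869.3 mm ≈ 0.869 m.
Near limit Dn = s·(H − f)/(H + s − 2f) = 380 × (869.3 − 16) / (869.3 + 380 − 2 × 16) = 380 × 853.3 / 1217.3 ≈ 266.37 mm.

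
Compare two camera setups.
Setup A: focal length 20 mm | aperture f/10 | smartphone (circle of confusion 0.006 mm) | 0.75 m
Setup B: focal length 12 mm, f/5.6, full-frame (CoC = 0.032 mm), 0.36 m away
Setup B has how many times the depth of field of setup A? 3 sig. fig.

2.31

Setup A: H = 20²/(10×0.006) + 20 ≈ 6686.7 mm; DoF = Df − Dn = 842.22 − 675.98 ≈ 166.24 mm.
Setup B: H = 12²/(5.6×0.032) + 12 ≈ 815.6 mm; DoF = Df − Dn = 635.00 − 251.21 ≈ 383.79 mm.
Ratio = 383.79 / 166.24 ≈ 2.31.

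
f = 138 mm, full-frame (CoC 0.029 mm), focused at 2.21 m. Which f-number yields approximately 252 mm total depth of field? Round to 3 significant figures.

Write h = H − f = f²/(N·c). The thin-lens limits are Dn = s·h/(h + (s−f)) and Df = s·h/(h − (s−f)), so DoF = Df − Dn = 2·s·(s−f)·h / (h² − (s−f)²).
That is a quadratic in h: DoF·h² − 2·s·(s−f)·h − DoF·(s−f)² = 0 ⇒ h = (s−f)·(s + √(s² + DoF²)) / DoF = 2072 × (2210 + √(2210² + 252²)) / 252 = 2072 × (2210 + 2224.32) / 252 ≈ 36460 mm.
Then N = f²/(c·h) = 138² / (0.029 × 36460) = 19044 / 1057.3 ≈ 18.

f/18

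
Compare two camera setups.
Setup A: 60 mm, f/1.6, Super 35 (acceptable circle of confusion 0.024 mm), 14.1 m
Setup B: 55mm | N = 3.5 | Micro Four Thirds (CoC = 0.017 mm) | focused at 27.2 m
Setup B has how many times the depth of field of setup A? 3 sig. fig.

Setup A: H = 60²/(1.6×0.024) + 60 ≈ 93810.0 mm; DoF = Df − Dn = 16583.6 − 12263.4 ≈ 4320.2 mm.
Setup B: H = 55²/(3.5×0.017) + 55 ≈ 50895.3 mm; DoF = Df − Dn = 58360 − 17732 ≈ 40628 mm.
Ratio = 40628 / 4320.2 ≈ 9.40.

9.40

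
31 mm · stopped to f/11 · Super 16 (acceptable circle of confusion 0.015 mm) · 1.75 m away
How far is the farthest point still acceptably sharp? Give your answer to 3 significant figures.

2.48 m

Hyperfocal distance H = f²/(N·c) + f = 31²/(11 × 0.015) + 31 = 961/0.165 + 31 ≈ 5855.2 mm ≈ 5.855 m.
Far limit Df = s·(H − f)/(H − s) = 1750 × (5855.2 − 31) / (5855.2 − 1750) = 1750 × 5824.2 / 4105.2 ≈ 2482.8 mm ≈ 2.48 m.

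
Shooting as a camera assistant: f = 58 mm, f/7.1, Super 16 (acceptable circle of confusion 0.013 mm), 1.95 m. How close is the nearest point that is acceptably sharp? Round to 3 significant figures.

1.85 m

Hyperfocal distance H = f²/(N·c) + f = 58²/(7.1 × 0.013) + 58 = 3364/0.0923 + 58 ≈ 36504.4 mm ≈ 36.50 m.
Near limit Dn = s·(H − f)/(H + s − 2f) = 1950 × (36504.4 − 58) / (36504.4 + 1950 − 2 × 58) = 1950 × 36446.4 / 38338.4 ≈ 1853.8 mm ≈ 1.85 m.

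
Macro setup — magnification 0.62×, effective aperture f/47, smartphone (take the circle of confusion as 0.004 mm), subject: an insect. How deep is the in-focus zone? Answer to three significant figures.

0.978 mm

At magnification m, DoF ≈ 2·N_eff·c/m² = 2 × 47 × 0.004 / 0.62² = 0.376 / 0.3844 ≈ 0.978 mm.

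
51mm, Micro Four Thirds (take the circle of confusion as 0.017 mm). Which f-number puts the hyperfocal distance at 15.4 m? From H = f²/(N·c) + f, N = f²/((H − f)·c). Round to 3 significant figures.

Rearrange H = f²/(N·c) + f for N: N = f² / ((H − f)·c).
N = 51² / ((15400 − 51) × 0.017) = 2601 / 260.9 ≈ 9.97.

f/9.97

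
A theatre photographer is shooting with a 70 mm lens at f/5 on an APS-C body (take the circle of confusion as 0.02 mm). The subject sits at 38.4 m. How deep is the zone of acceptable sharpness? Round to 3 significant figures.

155 m

Hyperfocal distance H = f²/(N·c) + f = 70²/(5 × 0.02) + 70 = 4900/0.1 + 70 ≈ 49070.0 mm ≈ 49.07 m.
Near limit Dn = s·(H − f)/(H + s − 2f) = 38400 × (49070.0 − 70) / (49070.0 + 38400 − 2 × 70) = 38400 × 49000.0 / 87330.0 ≈ 21546 mm.
Far limit Df = s·(H − f)/(H − s) = 38400 × (49070.0 − 70) / (49070.0 − 38400) = 38400 × 49000.0 / 10670.0 ≈ 176345 mm.
Depth of field = Df − Dn = 176345 − 21546 ≈ 154799 mm ≈ 155 m.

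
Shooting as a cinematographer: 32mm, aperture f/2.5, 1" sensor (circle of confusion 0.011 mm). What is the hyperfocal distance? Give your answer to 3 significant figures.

37.3 m

Hyperfocal distance H = f²/(N·c) + f = 32²/(2.5 × 0.011) + 32 = 1024/0.0275 + 32 ≈ 37268.4 mm ≈ 37.3 m.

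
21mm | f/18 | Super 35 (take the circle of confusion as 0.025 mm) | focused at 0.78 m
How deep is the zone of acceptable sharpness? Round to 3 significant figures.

Hyperfocal distance H = f²/(N·c) + f = 21²/(18 × 0.025) + 21 = 441/0.45 + 21 ≈ 1001.0 mm ≈ 1.001 m.
Near limit Dn = s·(H − f)/(H + s − 2f) = 780 × (1001.0 − 21) / (1001.0 + 780 − 2 × 21) = 780 × 980.0 / 1739.0 ≈ 439.6 mm.
Far limit Df = s·(H − f)/(H − s) = 780 × (1001.0 − 21) / (1001.0 − 780) = 780 × 980.0 / 221.0 ≈ 3458.8 mm.
Depth of field = Df − Dn = 3458.8 − 439.6 ≈ 3019.2 mm ≈ 3.02 m.

3.02 m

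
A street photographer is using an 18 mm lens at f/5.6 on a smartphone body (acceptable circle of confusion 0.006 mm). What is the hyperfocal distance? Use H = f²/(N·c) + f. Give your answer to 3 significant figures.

9.66 m

Hyperfocal distance H = f²/(N·c) + f = 18²/(5.6 × 0.006) + 18 = 324/0.0336 + 18 ≈ 9660.9 mm ≈ 9.66 m.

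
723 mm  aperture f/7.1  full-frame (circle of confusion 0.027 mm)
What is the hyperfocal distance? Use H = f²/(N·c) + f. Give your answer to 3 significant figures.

Hyperfocal distance H = f²/(N·c) + f = 723²/(7.1 × 0.027) + 723 = 522729/0.1917 + 723 ≈ 2727530.5 mm ≈ 2730 m.

2730 m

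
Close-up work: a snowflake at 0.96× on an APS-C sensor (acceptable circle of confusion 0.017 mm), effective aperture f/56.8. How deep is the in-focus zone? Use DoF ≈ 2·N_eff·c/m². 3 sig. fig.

2.10 mm

At magnification m, DoF ≈ 2·N_eff·c/m² = 2 × 56.8 × 0.017 / 0.96² = 1.931 / 0.9216 ≈ 2.1 mm.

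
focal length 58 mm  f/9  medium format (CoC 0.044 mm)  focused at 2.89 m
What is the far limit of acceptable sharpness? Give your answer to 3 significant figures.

4.34 m

Hyperfocal distance H = f²/(N·c) + f = 58²/(9 × 0.044) + 58 = 3364/0.396 + 58 ≈ 8552.9 mm ≈ 8.553 m.
Far limit Df = s·(H − f)/(H − s) = 2890 × (8552.9 − 58) / (8552.9 − 2890) = 2890 × 8494.9 / 5662.9 ≈ 4335.3 mm ≈ 4.34 m.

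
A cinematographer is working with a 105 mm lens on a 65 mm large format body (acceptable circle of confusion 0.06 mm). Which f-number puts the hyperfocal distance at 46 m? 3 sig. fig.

Rearrange H = f²/(N·c) + f for N: N = f² / ((H − f)·c).
N = 105² / ((46000 − 105) × 0.06) = 11025 / 2754 ≈ 4.

f/4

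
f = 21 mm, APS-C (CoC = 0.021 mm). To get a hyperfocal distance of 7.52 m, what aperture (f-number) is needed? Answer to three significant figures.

f/2.80

Rearrange H = f²/(N·c) + f for N: N = f² / ((H − f)·c).
N = 21² / ((7520 − 21) × 0.021) = 441 / 157.5 ≈ 2.80.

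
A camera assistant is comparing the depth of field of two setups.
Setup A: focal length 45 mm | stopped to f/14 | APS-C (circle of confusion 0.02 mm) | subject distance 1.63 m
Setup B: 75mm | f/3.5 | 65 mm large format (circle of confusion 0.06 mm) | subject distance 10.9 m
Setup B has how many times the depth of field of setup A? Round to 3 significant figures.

14.0

Setup A: H = 45²/(14×0.02) + 45 ≈ 7277.1 mm; DoF = Df − Dn = 2087.50 − 1336.99 ≈ 750.51 mm.
Setup B: H = 75²/(3.5×0.06) + 75 ≈ 26860.7 mm; DoF = Df − Dn = 18293 − 7763 ≈ 10530 mm.
Ratio = 10530 / 750.51 ≈ 14.0.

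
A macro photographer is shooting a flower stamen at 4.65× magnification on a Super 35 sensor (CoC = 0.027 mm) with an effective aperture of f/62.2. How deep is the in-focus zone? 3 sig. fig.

0.155 mm

At magnification m, DoF ≈ 2·N_eff·c/m² = 2 × 62.2 × 0.027 / 4.65² = 3.359 / 21.62 ≈ 0.155 mm.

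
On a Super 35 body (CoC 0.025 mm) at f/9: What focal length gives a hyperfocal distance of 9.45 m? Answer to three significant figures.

46.0 mm

From H = f²/(N·c) + f, with f ≪ H: f ≈ √(H·N·c) = √(9450 × 9 × 0.025) = √2126.2 ≈ 46.11 mm.
Exact: f² + N·c·f − N·c·H = 0 ⇒ f = (−N·c + √((N·c)² + 4·N·c·H))/2 = (−0.225 + √8505.1)/2 ≈ 45.999 mm ≈ 46.0 mm.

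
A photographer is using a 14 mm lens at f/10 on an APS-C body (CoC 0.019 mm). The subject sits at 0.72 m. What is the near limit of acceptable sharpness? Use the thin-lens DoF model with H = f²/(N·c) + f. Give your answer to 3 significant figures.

Hyperfocal distance H = f²/(N·c) + f = 14²/(10 × 0.019) + 14 = 196/0.19 + 14 ≈ 1045.6 mm ≈ 1.046 m.
Near limit Dn = s·(H − f)/(H + s − 2f) = 720 × (1045.6 − 14) / (1045.6 + 720 − 2 × 14) = 720 × 1031.6 / 1737.6 ≈ 427.46 mm.

427 mm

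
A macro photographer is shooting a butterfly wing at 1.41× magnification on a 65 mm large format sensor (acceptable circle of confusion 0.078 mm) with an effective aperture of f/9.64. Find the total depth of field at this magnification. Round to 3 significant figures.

0.756 mm

At magnification m, DoF ≈ 2·N_eff·c/m² = 2 × 9.64 × 0.078 / 1.41² = 1.504 / 1.988 ≈ 0.756 mm.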